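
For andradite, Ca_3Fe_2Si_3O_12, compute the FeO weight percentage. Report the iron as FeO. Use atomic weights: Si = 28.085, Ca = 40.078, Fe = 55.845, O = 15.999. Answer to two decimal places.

28.28 wt%

M(Ca_3Fe_2Si_3O_12) = 508.167 g/mol; M(FeO) = 71.844 g/mol.
Moles FeO per formula unit = 2 Fe ÷ 1 = 2.0000.
FeO fraction = (2.0000 × 71.844) / 508.167 = 143.688/508.167 = 0.2828.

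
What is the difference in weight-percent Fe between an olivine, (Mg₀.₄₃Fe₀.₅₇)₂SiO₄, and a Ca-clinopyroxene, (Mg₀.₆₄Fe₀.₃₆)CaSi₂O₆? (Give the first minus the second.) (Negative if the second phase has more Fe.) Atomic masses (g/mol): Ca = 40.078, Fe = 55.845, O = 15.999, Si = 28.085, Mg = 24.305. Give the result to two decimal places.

M((Mg₀.₄₃Fe₀.₅₇)₂SiO₄) = 176.647 g/mol, so wt% Fe = 63.663/176.647 × 100 = 36.04%.
M((Mg₀.₆₄Fe₀.₃₆)CaSi₂O₆) = 227.901 g/mol, so wt% Fe = 20.104/227.901 × 100 = 8.82%.
36.04 − 8.82 = 27.22 pp.

27.22 percentage points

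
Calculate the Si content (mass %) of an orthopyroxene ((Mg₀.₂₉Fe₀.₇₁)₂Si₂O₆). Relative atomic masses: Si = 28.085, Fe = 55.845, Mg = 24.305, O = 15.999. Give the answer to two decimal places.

22.87 mass %

M((Mg₀.₂₉Fe₀.₇₁)₂Si₂O₆) = 245.561 g/mol.
Si contributes 2 × 28.085 = 56.170 g per mole.
56.170/245.561 = 0.2287 → 22.87%.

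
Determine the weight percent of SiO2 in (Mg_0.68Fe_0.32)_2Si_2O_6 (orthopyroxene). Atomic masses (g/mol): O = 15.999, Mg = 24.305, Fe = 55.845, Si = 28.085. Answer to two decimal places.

M((Mg_0.68Fe_0.32)_2Si_2O_6) = 220.960 g/mol; M(SiO2) = 60.083 g/mol.
Moles SiO2 per formula unit = 2 Si ÷ 1 = 2.0000.
SiO2 fraction = (2.0000 × 60.083) / 220.960 = 120.166/220.960 = 0.5438.

54.38 wt%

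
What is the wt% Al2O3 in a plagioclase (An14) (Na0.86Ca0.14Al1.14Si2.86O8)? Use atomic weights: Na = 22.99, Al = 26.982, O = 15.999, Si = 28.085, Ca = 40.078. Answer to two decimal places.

Formula mass = 264.457 g/mol.
1.14 Al → 0.5700 mol Al2O3 per formula unit; M(Al2O3) = 101.961, so Al2O3 mass = 58.118 g.
58.118/264.457 × 100 = 21.98 wt%.

21.98 wt%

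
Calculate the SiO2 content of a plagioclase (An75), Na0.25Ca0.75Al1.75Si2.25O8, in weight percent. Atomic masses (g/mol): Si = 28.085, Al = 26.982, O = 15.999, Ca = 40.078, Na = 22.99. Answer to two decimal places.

49.30 wt%

Formula mass = 274.208 g/mol.
2.25 Si → 2.2500 mol SiO2 per formula unit; M(SiO2) = 60.083, so SiO2 mass = 135.187 g.
135.187/274.208 × 100 = 49.30 wt%.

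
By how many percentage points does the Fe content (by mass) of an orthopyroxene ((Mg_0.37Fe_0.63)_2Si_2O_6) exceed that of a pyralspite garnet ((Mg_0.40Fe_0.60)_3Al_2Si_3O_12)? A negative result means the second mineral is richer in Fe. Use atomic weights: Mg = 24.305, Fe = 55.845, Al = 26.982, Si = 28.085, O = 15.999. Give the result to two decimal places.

M((Mg_0.37Fe_0.63)_2Si_2O_6) = 240.514 g/mol, so wt% Fe = 70.365/240.514 × 100 = 29.26%.
M((Mg_0.40Fe_0.60)_3Al_2Si_3O_12) = 459.894 g/mol, so wt% Fe = 100.521/459.894 × 100 = 21.86%.
29.26 − 21.86 = 7.40 pp.

7.40 percentage points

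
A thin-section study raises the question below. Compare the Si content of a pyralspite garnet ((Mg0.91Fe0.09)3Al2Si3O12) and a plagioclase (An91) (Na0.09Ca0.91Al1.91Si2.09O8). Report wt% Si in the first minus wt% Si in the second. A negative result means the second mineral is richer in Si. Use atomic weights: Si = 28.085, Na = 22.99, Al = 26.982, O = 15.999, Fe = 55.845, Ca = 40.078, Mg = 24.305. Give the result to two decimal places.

-0.74 percentage points

Si in (Mg0.91Fe0.09)3Al2Si3O12: molar mass 411.638 g/mol; 3×28.085 = 84.255 g → 20.47 wt%.
Si in Na0.09Ca0.91Al1.91Si2.09O8: molar mass 276.765 g/mol; 2.09×28.085 = 58.698 g → 21.21 wt%.
Difference = 20.47 − 21.21 = -0.74 percentage points.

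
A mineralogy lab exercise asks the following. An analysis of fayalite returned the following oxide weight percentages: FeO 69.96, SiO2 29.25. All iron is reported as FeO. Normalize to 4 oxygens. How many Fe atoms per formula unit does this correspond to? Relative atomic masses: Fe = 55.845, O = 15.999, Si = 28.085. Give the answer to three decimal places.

2.000 Fe apfu

FeO (M=71.844): mol = 0.97378; Fe = 0.97378, O = 0.97378.
SiO2 (M=60.083): mol = 0.48683; Si = 0.48683, O = 0.97366.
ΣO = 1.94744; factor = 4/ΣO = 2.05398.
Fe apfu = 0.97378 × 2.05398 = 2.000.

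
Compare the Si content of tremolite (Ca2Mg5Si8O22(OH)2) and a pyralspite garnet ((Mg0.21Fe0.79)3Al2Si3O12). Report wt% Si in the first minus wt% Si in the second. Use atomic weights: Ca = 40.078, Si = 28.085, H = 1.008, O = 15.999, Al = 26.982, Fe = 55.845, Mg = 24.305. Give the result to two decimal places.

10.03 percentage points

First mineral: 224.680 g Si in 812.353 g formula = 27.66 wt% Si.
Second mineral: 84.255 g Si in 477.872 g formula = 17.63 wt% Si.
27.66% − 17.63% gives a difference of 10.03 percentage points.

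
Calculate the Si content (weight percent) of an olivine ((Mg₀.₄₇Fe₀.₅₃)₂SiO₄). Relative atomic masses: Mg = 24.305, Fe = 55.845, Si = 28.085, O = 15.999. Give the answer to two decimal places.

16.13 weight percent

Molar mass of (Mg₀.₄₇Fe₀.₅₃)₂SiO₄: 0.94×24.305 + 1.06×55.845 + 1×28.085 + 4×15.999 = 174.123 g/mol.
Mass of Si per formula unit: 1 × 28.085 = 28.085 g.
Weight fraction Si = 28.085 / 174.123 = 0.1613.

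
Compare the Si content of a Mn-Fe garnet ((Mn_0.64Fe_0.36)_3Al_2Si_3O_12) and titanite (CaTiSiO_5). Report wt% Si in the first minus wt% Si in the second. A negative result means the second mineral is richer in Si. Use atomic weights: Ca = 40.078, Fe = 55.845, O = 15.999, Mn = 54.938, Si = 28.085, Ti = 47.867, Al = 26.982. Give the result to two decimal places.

2.66 percentage points

First mineral: 84.255 g Si in 496.001 g formula = 16.99 wt% Si.
Second mineral: 28.085 g Si in 196.025 g formula = 14.33 wt% Si.
16.99% − 14.33% gives a difference of 2.66 percentage points.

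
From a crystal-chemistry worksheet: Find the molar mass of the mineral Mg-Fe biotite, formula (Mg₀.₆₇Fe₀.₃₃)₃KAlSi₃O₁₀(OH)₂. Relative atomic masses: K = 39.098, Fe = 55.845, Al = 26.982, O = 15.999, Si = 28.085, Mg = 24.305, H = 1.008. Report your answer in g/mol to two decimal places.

448.48 g/mol

M = 2.01*24.305 + 0.99*55.845 + 1*39.098 + 1*26.982 + 3*28.085 + 12*15.999 + 2*1.008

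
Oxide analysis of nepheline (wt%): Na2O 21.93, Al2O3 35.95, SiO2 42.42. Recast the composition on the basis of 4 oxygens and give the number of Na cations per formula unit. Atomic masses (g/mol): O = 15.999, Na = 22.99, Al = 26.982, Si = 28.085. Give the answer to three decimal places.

Na2O (M=61.979): mol = 0.35383; Na = 0.70766, O = 0.35383.
Al2O3 (M=101.961): mol = 0.35259; Al = 0.70518, O = 1.05777.
SiO2 (M=60.083): mol = 0.70602; Si = 0.70602, O = 1.41204.
ΣO = 2.82364; factor = 4/ΣO = 1.41661.
Na apfu = 0.70766 × 1.41661 = 1.002.

1.002 Na apfu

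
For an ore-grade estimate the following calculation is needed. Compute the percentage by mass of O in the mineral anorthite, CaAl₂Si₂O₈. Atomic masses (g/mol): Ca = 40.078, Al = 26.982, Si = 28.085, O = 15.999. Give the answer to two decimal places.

Molar mass of CaAl₂Si₂O₈: 1×40.078 + 2×26.982 + 2×28.085 + 8×15.999 = 278.204 g/mol.
Mass of O per formula unit: 8 × 15.999 = 127.992 g.
Weight fraction O = 127.992 / 278.204 = 0.4601.

46.01 weight percent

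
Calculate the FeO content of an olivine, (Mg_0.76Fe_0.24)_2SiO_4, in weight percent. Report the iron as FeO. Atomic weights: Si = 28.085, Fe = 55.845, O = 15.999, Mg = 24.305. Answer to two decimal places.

M((Mg_0.76Fe_0.24)_2SiO_4) = 155.830 g/mol; M(FeO) = 71.844 g/mol.
Moles FeO per formula unit = 0.48 Fe ÷ 1 = 0.4800.
FeO fraction = (0.4800 × 71.844) / 155.830 = 34.485/155.830 = 0.2213.

22.13 wt%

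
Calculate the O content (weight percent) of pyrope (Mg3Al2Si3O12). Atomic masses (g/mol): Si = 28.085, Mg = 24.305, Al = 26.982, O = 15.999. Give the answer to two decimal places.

Molar mass of Mg3Al2Si3O12: 3·24.305 + 2·26.982 + 3·28.085 + 12·15.999 = 403.122 g/mol.
Mass of O per formula unit: 12 × 15.999 = 191.988 g.
Weight fraction O = 191.988 / 403.122 = 0.4763.

47.63 weight percent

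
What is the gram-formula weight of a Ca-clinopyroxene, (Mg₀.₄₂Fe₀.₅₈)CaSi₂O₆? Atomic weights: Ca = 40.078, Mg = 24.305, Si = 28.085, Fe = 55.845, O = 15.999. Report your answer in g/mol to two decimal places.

234.84 g/mol

The formula mass is the sum 0.42(24.305) + 0.58(55.845) + 1(40.078) + 2(28.085) + 6(15.999).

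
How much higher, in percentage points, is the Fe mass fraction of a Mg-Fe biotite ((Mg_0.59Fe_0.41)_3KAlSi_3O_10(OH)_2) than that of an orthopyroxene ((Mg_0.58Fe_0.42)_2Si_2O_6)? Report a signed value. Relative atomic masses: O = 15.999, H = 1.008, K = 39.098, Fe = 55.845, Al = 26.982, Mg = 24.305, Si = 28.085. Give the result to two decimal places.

First mineral: 68.689 g Fe in 456.048 g formula = 15.06 wt% Fe.
Second mineral: 46.910 g Fe in 227.268 g formula = 20.64 wt% Fe.
15.06% − 20.64% gives a difference of -5.58 percentage points.

-5.58 percentage points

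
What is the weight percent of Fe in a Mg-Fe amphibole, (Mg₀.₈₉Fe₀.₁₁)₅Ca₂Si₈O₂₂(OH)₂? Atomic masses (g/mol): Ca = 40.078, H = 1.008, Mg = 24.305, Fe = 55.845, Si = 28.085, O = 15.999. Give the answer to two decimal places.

3.70 mass %

Molar mass of (Mg₀.₈₉Fe₀.₁₁)₅Ca₂Si₈O₂₂(OH)₂: 4.45·24.305 + 0.55·55.845 + 2·40.078 + 8·28.085 + 24·15.999 + 2·1.008 = 829.700 g/mol.
Mass of Fe per formula unit: 0.55 × 55.845 = 30.715 g.
Weight fraction Fe = 30.715 / 829.700 = 0.0370.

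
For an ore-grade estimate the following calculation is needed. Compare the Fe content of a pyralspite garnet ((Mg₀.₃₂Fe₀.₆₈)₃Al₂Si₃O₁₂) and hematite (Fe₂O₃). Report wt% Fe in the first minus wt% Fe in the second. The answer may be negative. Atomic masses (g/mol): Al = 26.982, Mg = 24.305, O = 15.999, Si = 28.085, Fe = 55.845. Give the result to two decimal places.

-45.57 percentage points

M((Mg₀.₃₂Fe₀.₆₈)₃Al₂Si₃O₁₂) = 467.464 g/mol, so wt% Fe = 113.924/467.464 × 100 = 24.37%.
M(Fe₂O₃) = 159.687 g/mol, so wt% Fe = 111.690/159.687 × 100 = 69.94%.
24.37 − 69.94 = -45.57 pp.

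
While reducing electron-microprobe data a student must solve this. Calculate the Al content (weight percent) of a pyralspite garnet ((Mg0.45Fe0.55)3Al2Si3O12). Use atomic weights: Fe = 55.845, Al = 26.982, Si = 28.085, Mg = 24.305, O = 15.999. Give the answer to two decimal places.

Molar mass of (Mg0.45Fe0.55)3Al2Si3O12: 1.35·24.305 + 1.65·55.845 + 2·26.982 + 3·28.085 + 12·15.999 = 455.163 g/mol.
Mass of Al per formula unit: 2 × 26.982 = 53.964 g.
Weight fraction Al = 53.964 / 455.163 = 0.1186.

11.86 weight percent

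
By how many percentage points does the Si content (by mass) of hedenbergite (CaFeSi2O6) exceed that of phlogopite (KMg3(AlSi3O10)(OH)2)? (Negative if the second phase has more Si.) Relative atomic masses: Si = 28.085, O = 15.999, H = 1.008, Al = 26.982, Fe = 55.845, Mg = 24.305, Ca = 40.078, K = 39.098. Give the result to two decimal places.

M(CaFeSi2O6) = 248.087 g/mol, so wt% Si = 56.170/248.087 × 100 = 22.64%.
M(KMg3(AlSi3O10)(OH)2) = 417.254 g/mol, so wt% Si = 84.255/417.254 × 100 = 20.19%.
22.64 − 20.19 = 2.45 pp.

2.45 percentage points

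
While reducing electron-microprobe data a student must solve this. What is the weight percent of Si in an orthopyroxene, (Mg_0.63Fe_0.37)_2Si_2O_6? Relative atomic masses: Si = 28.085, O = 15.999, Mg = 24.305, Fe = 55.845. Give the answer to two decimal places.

25.06 wt%

Molar mass of (Mg_0.63Fe_0.37)_2Si_2O_6: 1.26*24.305 + 0.74*55.845 + 2*28.085 + 6*15.999 = 224.114 g/mol.
Mass of Si per formula unit: 2 × 28.085 = 56.170 g.
Weight fraction Si = 56.170 / 224.114 = 0.2506.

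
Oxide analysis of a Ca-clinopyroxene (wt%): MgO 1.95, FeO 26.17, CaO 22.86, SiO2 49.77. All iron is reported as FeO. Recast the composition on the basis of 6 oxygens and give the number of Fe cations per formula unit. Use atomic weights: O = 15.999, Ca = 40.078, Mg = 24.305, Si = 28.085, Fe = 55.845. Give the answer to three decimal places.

MgO: 1.95/40.304 = 0.04838 mol → 0.04838 mol Mg, 0.04838 mol O.
FeO: 26.17/71.844 = 0.36426 mol → 0.36426 mol Fe, 0.36426 mol O.
CaO: 22.86/56.077 = 0.40765 mol → 0.40765 mol Ca, 0.40765 mol O.
SiO2: 49.77/60.083 = 0.82835 mol → 0.82835 mol Si, 1.65670 mol O.
Total oxygen = 2.47699 mol. Normalization factor = 6/2.47699 = 2.42229.
Fe per 6 O = 0.36426 × 2.42229 = 0.882.

0.882 Fe apfu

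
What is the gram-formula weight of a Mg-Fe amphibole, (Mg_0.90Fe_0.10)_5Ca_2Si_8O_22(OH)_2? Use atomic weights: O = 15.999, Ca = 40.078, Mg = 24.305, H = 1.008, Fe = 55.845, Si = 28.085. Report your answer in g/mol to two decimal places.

Mg: 4.50 × 24.305 = 109.3725
Fe: 0.50 × 55.845 = 27.9225
Ca: 2 × 40.078 = 80.1560
Si: 8 × 28.085 = 224.6800
O: 24 × 15.999 = 383.9760
H: 2 × 1.008 = 2.0160
Summing the contributions gives the formula mass.

828.12 g/mol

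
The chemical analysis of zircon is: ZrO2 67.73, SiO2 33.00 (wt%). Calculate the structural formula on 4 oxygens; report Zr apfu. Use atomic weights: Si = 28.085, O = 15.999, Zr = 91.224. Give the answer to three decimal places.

67.73 wt% ZrO2 ÷ 123.222 g/mol = 0.54966 mol, giving 0.54966 Zr and 1.09932 O.
33.00 wt% SiO2 ÷ 60.083 g/mol = 0.54924 mol, giving 0.54924 Si and 1.09848 O.
Oxygen sums to 2.19780; scaling by 4/2.19780 = 1.82000 puts the formula on 4 O.
Zr: 0.54966 × 1.82000 = 1.000 atoms per formula unit.

1.000 Zr apfu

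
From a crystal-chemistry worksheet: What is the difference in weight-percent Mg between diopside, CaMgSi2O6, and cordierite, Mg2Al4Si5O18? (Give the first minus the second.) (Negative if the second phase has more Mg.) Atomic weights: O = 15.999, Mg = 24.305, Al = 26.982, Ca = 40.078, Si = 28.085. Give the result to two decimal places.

M(CaMgSi2O6) = 216.547 g/mol, so wt% Mg = 24.305/216.547 × 100 = 11.22%.
M(Mg2Al4Si5O18) = 584.945 g/mol, so wt% Mg = 48.610/584.945 × 100 = 8.31%.
11.22 − 8.31 = 2.91 pp.

2.91 percentage points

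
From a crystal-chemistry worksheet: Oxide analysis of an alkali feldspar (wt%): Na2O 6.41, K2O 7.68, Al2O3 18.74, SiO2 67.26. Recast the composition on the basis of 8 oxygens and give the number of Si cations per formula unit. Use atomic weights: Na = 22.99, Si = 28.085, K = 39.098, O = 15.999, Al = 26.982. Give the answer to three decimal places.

Na2O (M=61.979): mol = 0.10342; Na = 0.20684, O = 0.10342.
K2O (M=94.195): mol = 0.08153; K = 0.16306, O = 0.08153.
Al2O3 (M=101.961): mol = 0.18380; Al = 0.36760, O = 0.55140.
SiO2 (M=60.083): mol = 1.11945; Si = 1.11945, O = 2.23890.
ΣO = 2.97525; factor = 8/ΣO = 2.68885.
Si apfu = 1.11945 × 2.68885 = 3.010.

3.010 Si apfu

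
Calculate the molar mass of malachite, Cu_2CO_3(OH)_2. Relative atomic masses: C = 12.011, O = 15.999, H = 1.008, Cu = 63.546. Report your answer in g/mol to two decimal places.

221.11 g/mol

The formula mass is the sum 2·63.546 + 1·12.011 + 5·15.999 + 2·1.008.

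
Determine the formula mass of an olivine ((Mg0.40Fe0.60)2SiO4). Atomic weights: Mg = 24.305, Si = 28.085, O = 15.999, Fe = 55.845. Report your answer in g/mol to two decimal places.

178.54 g/mol

M = 0.80(24.305) + 1.20(55.845) + 1(28.085) + 4(15.999)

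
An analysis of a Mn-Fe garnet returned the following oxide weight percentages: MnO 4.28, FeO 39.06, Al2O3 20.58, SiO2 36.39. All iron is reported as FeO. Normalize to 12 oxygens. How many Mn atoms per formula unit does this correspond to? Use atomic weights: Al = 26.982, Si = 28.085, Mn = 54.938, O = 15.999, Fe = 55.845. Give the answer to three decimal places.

0.299 Mn apfu

MnO: 4.28/70.937 = 0.06034 mol → 0.06034 mol Mn, 0.06034 mol O.
FeO: 39.06/71.844 = 0.54368 mol → 0.54368 mol Fe, 0.54368 mol O.
Al2O3: 20.58/101.961 = 0.20184 mol → 0.40368 mol Al, 0.60552 mol O.
SiO2: 36.39/60.083 = 0.60566 mol → 0.60566 mol Si, 1.21132 mol O.
Total oxygen = 2.42086 mol. Normalization factor = 12/2.42086 = 4.95692.
Mn per 12 O = 0.06034 × 4.95692 = 0.299.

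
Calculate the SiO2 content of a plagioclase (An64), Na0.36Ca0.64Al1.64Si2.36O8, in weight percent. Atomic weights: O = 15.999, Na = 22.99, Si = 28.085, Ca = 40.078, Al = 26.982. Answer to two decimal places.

52.04 wt%

Formula mass = 272.449 g/mol.
2.36 Si → 2.3600 mol SiO2 per formula unit; M(SiO2) = 60.083, so SiO2 mass = 141.796 g.
141.796/272.449 × 100 = 52.04 wt%.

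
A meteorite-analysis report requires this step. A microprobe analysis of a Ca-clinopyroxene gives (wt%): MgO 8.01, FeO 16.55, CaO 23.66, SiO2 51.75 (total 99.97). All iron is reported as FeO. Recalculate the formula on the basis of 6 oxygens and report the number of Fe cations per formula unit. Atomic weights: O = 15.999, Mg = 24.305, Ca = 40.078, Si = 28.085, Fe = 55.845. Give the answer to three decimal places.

MgO (M=40.304): mol = 0.19874; Mg = 0.19874, O = 0.19874.
FeO (M=71.844): mol = 0.23036; Fe = 0.23036, O = 0.23036.
CaO (M=56.077): mol = 0.42192; Ca = 0.42192, O = 0.42192.
SiO2 (M=60.083): mol = 0.86131; Si = 0.86131, O = 1.72262.
ΣO = 2.57364; factor = 6/ΣO = 2.33133.
Fe apfu = 0.23036 × 2.33133 = 0.537.

0.537 Fe apfu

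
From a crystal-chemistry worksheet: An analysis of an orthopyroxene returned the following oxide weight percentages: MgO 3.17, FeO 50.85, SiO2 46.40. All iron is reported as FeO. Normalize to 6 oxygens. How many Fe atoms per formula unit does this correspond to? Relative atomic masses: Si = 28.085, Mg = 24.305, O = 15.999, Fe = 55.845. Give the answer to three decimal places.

1.822 Fe apfu

MgO (M=40.304): mol = 0.07865; Mg = 0.07865, O = 0.07865.
FeO (M=71.844): mol = 0.70778; Fe = 0.70778, O = 0.70778.
SiO2 (M=60.083): mol = 0.77227; Si = 0.77227, O = 1.54454.
ΣO = 2.33097; factor = 6/ΣO = 2.57404.
Fe apfu = 0.70778 × 2.57404 = 1.822.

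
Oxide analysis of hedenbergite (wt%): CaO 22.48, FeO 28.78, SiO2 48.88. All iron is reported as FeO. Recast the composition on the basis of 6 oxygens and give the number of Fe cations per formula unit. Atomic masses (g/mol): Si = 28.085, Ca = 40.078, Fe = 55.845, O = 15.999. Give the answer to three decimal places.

0.990 Fe apfu

CaO (M=56.077): mol = 0.40088; Ca = 0.40088, O = 0.40088.
FeO (M=71.844): mol = 0.40059; Fe = 0.40059, O = 0.40059.
SiO2 (M=60.083): mol = 0.81354; Si = 0.81354, O = 1.62708.
ΣO = 2.42855; factor = 6/ΣO = 2.47061.
Fe apfu = 0.40059 × 2.47061 = 0.990.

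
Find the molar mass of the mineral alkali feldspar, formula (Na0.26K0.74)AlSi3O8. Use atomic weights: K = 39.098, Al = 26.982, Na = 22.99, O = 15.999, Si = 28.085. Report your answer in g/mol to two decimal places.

274.14 g/mol

Na: 0.26 × 22.99 = 5.9774
K: 0.74 × 39.098 = 28.9325
Al: 1 × 26.982 = 26.9820
Si: 3 × 28.085 = 84.2550
O: 8 × 15.999 = 127.9920
Summing the contributions gives the formula mass.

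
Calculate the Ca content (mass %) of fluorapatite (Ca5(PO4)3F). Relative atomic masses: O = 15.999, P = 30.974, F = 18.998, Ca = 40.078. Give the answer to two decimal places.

Molar mass of Ca5(PO4)3F: 5×40.078 + 3×30.974 + 12×15.999 + 1×18.998 = 504.298 g/mol.
Mass of Ca per formula unit: 5 × 40.078 = 200.390 g.
Weight fraction Ca = 200.390 / 504.298 = 0.3974.

39.74 mass %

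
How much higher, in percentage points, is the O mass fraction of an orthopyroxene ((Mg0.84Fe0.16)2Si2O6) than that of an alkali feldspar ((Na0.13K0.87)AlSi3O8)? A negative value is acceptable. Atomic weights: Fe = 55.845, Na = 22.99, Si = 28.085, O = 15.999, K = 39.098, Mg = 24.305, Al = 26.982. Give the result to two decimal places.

-0.81 percentage points

First mineral: 95.994 g O in 210.867 g formula = 45.52 wt% O.
Second mineral: 127.992 g O in 276.233 g formula = 46.33 wt% O.
45.52% − 46.33% gives a difference of -0.81 percentage points.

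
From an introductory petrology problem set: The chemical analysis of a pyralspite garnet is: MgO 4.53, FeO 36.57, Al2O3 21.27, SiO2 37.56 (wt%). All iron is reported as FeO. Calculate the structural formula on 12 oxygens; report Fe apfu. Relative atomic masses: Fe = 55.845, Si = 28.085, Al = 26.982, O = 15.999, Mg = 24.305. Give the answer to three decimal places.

2.446 Fe apfu

MgO: 4.53/40.304 = 0.11240 mol → 0.11240 mol Mg, 0.11240 mol O.
FeO: 36.57/71.844 = 0.50902 mol → 0.50902 mol Fe, 0.50902 mol O.
Al2O3: 21.27/101.961 = 0.20861 mol → 0.41722 mol Al, 0.62583 mol O.
SiO2: 37.56/60.083 = 0.62514 mol → 0.62514 mol Si, 1.25028 mol O.
Total oxygen = 2.49753 mol. Normalization factor = 12/2.49753 = 4.80475.
Fe per 12 O = 0.50902 × 4.80475 = 2.446.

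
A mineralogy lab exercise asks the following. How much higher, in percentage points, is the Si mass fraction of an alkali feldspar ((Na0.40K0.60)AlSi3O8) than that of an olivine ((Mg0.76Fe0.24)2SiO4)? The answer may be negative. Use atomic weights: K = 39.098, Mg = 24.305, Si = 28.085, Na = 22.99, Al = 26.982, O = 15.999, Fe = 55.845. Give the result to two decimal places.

First mineral: 84.255 g Si in 271.884 g formula = 30.99 wt% Si.
Second mineral: 28.085 g Si in 155.830 g formula = 18.02 wt% Si.
30.99% − 18.02% gives a difference of 12.97 percentage points.

12.97 percentage points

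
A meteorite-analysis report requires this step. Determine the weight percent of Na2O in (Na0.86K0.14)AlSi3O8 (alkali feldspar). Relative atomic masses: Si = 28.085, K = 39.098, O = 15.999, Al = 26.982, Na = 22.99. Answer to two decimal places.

10.08 wt%

Formula mass = 264.474 g/mol.
0.86 Na → 0.4300 mol Na2O per formula unit; M(Na2O) = 61.979, so Na2O mass = 26.651 g.
26.651/264.474 × 100 = 10.08 wt%.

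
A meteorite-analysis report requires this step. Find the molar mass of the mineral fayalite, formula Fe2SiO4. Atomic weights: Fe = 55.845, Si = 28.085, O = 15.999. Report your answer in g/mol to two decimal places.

203.77 g/mol

The formula mass is the sum 2×55.845 + 1×28.085 + 4×15.999.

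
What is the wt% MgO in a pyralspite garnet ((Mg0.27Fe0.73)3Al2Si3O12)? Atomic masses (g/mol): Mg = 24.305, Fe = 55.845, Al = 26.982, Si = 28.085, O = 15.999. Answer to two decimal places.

Molar mass of (Mg0.27Fe0.73)3Al2Si3O12 = 0.81·24.305 + 2.19·55.845 + 2·26.982 + 3·28.085 + 12·15.999 = 472.195 g/mol.
Each formula unit contains 0.81 Mg, equivalent to 0.81/1 = 0.8100 mol MgO.
M(MgO) = 1×24.305 + 1×15.999 = 40.304 g/mol.
Mass of MgO per formula unit = 0.8100 × 40.304 = 32.646 g.
MgO wt% = 32.646 / 472.195 × 100 = 6.91%.

6.91 wt%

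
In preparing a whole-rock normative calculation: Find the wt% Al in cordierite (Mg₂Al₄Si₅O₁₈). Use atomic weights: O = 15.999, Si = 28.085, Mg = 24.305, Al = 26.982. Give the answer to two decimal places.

Molar mass of Mg₂Al₄Si₅O₁₈: 2·24.305 + 4·26.982 + 5·28.085 + 18·15.999 = 584.945 g/mol.
Mass of Al per formula unit: 4 × 26.982 = 107.928 g.
Weight fraction Al = 107.928 / 584.945 = 0.1845.

18.45 weight percent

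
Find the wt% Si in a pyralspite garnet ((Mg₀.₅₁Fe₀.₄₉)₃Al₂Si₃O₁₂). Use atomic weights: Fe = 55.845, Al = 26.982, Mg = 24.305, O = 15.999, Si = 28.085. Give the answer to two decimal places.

Molar mass of (Mg₀.₅₁Fe₀.₄₉)₃Al₂Si₃O₁₂: 1.53·24.305 + 1.47·55.845 + 2·26.982 + 3·28.085 + 12·15.999 = 449.486 g/mol.
Mass of Si per formula unit: 3 × 28.085 = 84.255 g.
Weight fraction Si = 84.255 / 449.486 = 0.1874.

18.74 wt%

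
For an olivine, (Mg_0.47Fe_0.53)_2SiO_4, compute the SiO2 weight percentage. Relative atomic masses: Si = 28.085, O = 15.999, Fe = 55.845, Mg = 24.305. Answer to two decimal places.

34.51 wt%

Formula mass = 174.123 g/mol.
1 Si → 1.0000 mol SiO2 per formula unit; M(SiO2) = 60.083, so SiO2 mass = 60.083 g.
60.083/174.123 × 100 = 34.51 wt%.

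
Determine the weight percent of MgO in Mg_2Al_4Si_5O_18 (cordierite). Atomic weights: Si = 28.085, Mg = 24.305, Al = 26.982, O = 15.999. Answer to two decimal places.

13.78 wt%

M(Mg_2Al_4Si_5O_18) = 584.945 g/mol; M(MgO) = 40.304 g/mol.
Moles MgO per formula unit = 2 Mg ÷ 1 = 2.0000.
MgO fraction = (2.0000 × 40.304) / 584.945 = 80.608/584.945 = 0.1378.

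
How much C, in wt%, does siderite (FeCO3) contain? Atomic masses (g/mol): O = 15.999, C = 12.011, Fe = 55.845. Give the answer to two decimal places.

M(FeCO3) = 115.853 g/mol.
C contributes 1 × 12.011 = 12.011 g per mole.
12.011/115.853 = 0.1037 → 10.37%.

10.37 wt%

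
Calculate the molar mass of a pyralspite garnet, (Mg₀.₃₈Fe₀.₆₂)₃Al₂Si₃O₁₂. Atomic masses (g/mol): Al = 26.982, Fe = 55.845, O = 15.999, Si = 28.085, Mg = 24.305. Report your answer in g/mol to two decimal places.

461.79 g/mol

The formula mass is the sum 1.14·24.305 + 1.86·55.845 + 2·26.982 + 3·28.085 + 12·15.999.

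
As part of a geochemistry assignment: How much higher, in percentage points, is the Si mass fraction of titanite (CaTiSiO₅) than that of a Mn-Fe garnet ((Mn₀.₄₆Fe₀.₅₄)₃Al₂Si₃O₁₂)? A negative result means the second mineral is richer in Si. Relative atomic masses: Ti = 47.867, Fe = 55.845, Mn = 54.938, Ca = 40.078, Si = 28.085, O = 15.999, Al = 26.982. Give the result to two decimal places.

M(CaTiSiO₅) = 196.025 g/mol, so wt% Si = 28.085/196.025 × 100 = 14.33%.
M((Mn₀.₄₆Fe₀.₅₄)₃Al₂Si₃O₁₂) = 496.490 g/mol, so wt% Si = 84.255/496.490 × 100 = 16.97%.
14.33 − 16.97 = -2.64 pp.

-2.64 percentage points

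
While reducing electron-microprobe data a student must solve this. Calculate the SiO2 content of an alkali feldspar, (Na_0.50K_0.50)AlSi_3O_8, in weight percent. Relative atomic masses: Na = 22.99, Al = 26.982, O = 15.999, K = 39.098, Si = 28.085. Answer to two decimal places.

M((Na_0.50K_0.50)AlSi_3O_8) = 270.273 g/mol; M(SiO2) = 60.083 g/mol.
Moles SiO2 per formula unit = 3 Si ÷ 1 = 3.0000.
SiO2 fraction = (3.0000 × 60.083) / 270.273 = 180.249/270.273 = 0.6669.

66.69 wt%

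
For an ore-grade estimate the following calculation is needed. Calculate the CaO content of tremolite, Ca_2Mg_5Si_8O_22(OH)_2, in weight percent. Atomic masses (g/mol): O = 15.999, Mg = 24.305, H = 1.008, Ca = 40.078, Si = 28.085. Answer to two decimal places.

Formula mass = 812.353 g/mol.
2 Ca → 2.0000 mol CaO per formula unit; M(CaO) = 56.077, so CaO mass = 112.154 g.
112.154/812.353 × 100 = 13.81 wt%.

13.81 wt%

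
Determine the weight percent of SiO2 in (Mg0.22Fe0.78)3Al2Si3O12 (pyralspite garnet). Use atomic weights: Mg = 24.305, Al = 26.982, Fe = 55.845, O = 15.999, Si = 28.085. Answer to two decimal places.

M((Mg0.22Fe0.78)3Al2Si3O12) = 476.926 g/mol; M(SiO2) = 60.083 g/mol.
Moles SiO2 per formula unit = 3 Si ÷ 1 = 3.0000.
SiO2 fraction = (3.0000 × 60.083) / 476.926 = 180.249/476.926 = 0.3779.

37.79 wt%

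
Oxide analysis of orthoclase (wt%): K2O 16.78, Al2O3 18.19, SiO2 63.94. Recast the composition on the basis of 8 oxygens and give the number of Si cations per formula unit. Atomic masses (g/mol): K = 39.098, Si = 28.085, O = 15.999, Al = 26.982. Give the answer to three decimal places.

2.996 Si apfu

16.78 wt% K2O ÷ 94.195 g/mol = 0.17814 mol, giving 0.35628 K and 0.17814 O.
18.19 wt% Al2O3 ÷ 101.961 g/mol = 0.17840 mol, giving 0.35680 Al and 0.53520 O.
63.94 wt% SiO2 ÷ 60.083 g/mol = 1.06419 mol, giving 1.06419 Si and 2.12838 O.
Oxygen sums to 2.84172; scaling by 8/2.84172 = 2.81520 puts the formula on 8 O.
Si: 1.06419 × 2.81520 = 2.996 atoms per formula unit.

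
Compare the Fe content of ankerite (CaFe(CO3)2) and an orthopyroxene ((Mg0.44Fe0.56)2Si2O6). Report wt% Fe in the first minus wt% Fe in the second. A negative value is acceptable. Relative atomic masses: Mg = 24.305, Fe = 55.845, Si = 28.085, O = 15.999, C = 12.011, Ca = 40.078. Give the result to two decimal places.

First mineral: 55.845 g Fe in 215.939 g formula = 25.86 wt% Fe.
Second mineral: 62.546 g Fe in 236.099 g formula = 26.49 wt% Fe.
25.86% − 26.49% gives a difference of -0.63 percentage points.

-0.63 percentage points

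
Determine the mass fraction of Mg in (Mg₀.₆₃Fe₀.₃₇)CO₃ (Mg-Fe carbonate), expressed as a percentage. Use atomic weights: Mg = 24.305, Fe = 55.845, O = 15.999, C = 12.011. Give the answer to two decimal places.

M((Mg₀.₆₃Fe₀.₃₇)CO₃) = 95.983 g/mol.
Mg contributes 0.63 × 24.305 = 15.312 g per mole.
15.312/95.983 = 0.1595 → 15.95%.

15.95 wt%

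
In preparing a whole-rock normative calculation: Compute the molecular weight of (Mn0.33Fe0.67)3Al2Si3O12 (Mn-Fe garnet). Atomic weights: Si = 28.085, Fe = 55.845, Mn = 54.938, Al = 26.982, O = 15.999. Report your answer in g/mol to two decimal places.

496.84 g/mol

The formula mass is the sum 0.99×54.938 + 2.01×55.845 + 2×26.982 + 3×28.085 + 12×15.999.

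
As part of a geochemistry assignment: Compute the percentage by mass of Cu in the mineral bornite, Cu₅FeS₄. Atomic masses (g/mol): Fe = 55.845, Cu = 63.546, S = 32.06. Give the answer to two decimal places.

M(Cu₅FeS₄) = 501.815 g/mol.
Cu contributes 5 × 63.546 = 317.730 g per mole.
317.730/501.815 = 0.6332 → 63.32%.

63.32 wt%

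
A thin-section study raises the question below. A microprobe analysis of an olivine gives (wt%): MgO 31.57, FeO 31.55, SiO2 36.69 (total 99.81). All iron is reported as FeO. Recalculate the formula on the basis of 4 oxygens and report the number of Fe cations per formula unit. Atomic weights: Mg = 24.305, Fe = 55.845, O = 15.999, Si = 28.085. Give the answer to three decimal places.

0.719 Fe apfu

MgO: 31.57/40.304 = 0.78330 mol → 0.78330 mol Mg, 0.78330 mol O.
FeO: 31.55/71.844 = 0.43915 mol → 0.43915 mol Fe, 0.43915 mol O.
SiO2: 36.69/60.083 = 0.61066 mol → 0.61066 mol Si, 1.22132 mol O.
Total oxygen = 2.44377 mol. Normalization factor = 4/2.44377 = 1.63682.
Fe per 4 O = 0.43915 × 1.63682 = 0.719.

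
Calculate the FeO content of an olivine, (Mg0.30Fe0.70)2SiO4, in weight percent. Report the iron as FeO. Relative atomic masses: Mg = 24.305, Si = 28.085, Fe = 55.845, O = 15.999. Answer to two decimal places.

M((Mg0.30Fe0.70)2SiO4) = 184.847 g/mol; M(FeO) = 71.844 g/mol.
Moles FeO per formula unit = 1.40 Fe ÷ 1 = 1.4000.
FeO fraction = (1.4000 × 71.844) / 184.847 = 100.582/184.847 = 0.5441.

54.41 wt%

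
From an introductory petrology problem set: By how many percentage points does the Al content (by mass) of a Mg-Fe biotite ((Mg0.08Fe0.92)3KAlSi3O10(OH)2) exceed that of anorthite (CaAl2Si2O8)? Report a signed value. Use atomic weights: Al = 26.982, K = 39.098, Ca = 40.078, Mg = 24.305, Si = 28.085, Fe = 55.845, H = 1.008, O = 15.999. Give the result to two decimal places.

-14.05 percentage points

Al in (Mg0.08Fe0.92)3KAlSi3O10(OH)2: molar mass 504.304 g/mol; 1×26.982 = 26.982 g → 5.35 wt%.
Al in CaAl2Si2O8: molar mass 278.204 g/mol; 2×26.982 = 53.964 g → 19.40 wt%.
Difference = 5.35 − 19.40 = -14.05 percentage points.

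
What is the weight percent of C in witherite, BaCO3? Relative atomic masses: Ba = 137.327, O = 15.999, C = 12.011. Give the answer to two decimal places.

6.09 wt%

Molar mass of BaCO3: 1*137.327 + 1*12.011 + 3*15.999 = 197.335 g/mol.
Mass of C per formula unit: 1 × 12.011 = 12.011 g.
Weight fraction C = 12.011 / 197.335 = 0.0609.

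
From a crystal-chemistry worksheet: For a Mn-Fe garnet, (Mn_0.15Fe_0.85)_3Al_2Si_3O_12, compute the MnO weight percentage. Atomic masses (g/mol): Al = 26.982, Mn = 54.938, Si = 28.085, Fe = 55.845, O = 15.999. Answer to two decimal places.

Molar mass of (Mn_0.15Fe_0.85)_3Al_2Si_3O_12 = 0.45*54.938 + 2.55*55.845 + 2*26.982 + 3*28.085 + 12*15.999 = 497.334 g/mol.
Each formula unit contains 0.45 Mn, equivalent to 0.45/1 = 0.4500 mol MnO.
M(MnO) = 1×54.938 + 1×15.999 = 70.937 g/mol.
Mass of MnO per formula unit = 0.4500 × 70.937 = 31.922 g.
MnO wt% = 31.922 / 497.334 × 100 = 6.42%.

6.42 wt%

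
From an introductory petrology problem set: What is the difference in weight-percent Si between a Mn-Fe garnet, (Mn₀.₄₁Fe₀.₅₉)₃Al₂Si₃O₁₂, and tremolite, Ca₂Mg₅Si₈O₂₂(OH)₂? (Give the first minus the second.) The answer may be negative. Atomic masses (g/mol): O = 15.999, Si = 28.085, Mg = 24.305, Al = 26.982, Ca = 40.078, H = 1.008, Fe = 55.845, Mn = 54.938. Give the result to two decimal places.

First mineral: 84.255 g Si in 496.626 g formula = 16.97 wt% Si.
Second mineral: 224.680 g Si in 812.353 g formula = 27.66 wt% Si.
16.97% − 27.66% gives a difference of -10.69 percentage points.

-10.69 percentage points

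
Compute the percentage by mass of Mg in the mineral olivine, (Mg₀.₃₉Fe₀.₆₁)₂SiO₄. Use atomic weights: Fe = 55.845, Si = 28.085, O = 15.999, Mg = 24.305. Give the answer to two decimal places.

10.58 wt%

Molar mass of (Mg₀.₃₉Fe₀.₆₁)₂SiO₄: 0.78×24.305 + 1.22×55.845 + 1×28.085 + 4×15.999 = 179.170 g/mol.
Mass of Mg per formula unit: 0.78 × 24.305 = 18.958 g.
Weight fraction Mg = 18.958 / 179.170 = 0.1058.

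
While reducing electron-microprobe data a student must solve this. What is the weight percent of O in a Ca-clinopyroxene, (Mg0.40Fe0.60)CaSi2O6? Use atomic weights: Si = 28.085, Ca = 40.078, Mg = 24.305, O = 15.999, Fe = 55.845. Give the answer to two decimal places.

40.77 mass %

Formula mass = 0.40*24.305 + 0.60*55.845 + 1*40.078 + 2*28.085 + 6*15.999 = 235.471 g/mol, of which 95.994 g is O.
So O makes up 95.994/235.471 = 0.4077 of the mass, i.e. 40.77%.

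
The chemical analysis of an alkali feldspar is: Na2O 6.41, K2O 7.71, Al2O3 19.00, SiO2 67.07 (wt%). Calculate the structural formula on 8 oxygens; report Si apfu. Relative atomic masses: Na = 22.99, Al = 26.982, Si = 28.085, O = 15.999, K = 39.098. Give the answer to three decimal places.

3.000 Si apfu

6.41 wt% Na2O ÷ 61.979 g/mol = 0.10342 mol, giving 0.20684 Na and 0.10342 O.
7.71 wt% K2O ÷ 94.195 g/mol = 0.08185 mol, giving 0.16370 K and 0.08185 O.
19.00 wt% Al2O3 ÷ 101.961 g/mol = 0.18635 mol, giving 0.37270 Al and 0.55905 O.
67.07 wt% SiO2 ÷ 60.083 g/mol = 1.11629 mol, giving 1.11629 Si and 2.23258 O.
Oxygen sums to 2.97690; scaling by 8/2.97690 = 2.68736 puts the formula on 8 O.
Si: 1.11629 × 2.68736 = 3.000 atoms per formula unit.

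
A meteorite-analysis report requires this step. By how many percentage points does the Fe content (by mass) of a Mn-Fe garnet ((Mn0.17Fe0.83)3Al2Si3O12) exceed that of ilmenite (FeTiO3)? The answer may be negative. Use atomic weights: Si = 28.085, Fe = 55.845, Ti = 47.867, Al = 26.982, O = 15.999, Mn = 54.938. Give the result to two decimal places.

-8.85 percentage points

M((Mn0.17Fe0.83)3Al2Si3O12) = 497.279 g/mol, so wt% Fe = 139.054/497.279 × 100 = 27.96%.
M(FeTiO3) = 151.709 g/mol, so wt% Fe = 55.845/151.709 × 100 = 36.81%.
27.96 − 36.81 = -8.85 pp.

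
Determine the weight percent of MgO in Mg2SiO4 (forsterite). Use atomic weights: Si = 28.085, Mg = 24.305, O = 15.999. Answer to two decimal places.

M(Mg2SiO4) = 140.691 g/mol; M(MgO) = 40.304 g/mol.
Moles MgO per formula unit = 2 Mg ÷ 1 = 2.0000.
MgO fraction = (2.0000 × 40.304) / 140.691 = 80.608/140.691 = 0.5729.

57.29 wt%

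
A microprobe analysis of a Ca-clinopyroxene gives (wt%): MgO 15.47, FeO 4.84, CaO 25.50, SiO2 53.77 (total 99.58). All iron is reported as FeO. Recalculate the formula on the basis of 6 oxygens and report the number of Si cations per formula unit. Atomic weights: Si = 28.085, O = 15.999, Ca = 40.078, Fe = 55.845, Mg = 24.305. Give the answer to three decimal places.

MgO (M=40.304): mol = 0.38383; Mg = 0.38383, O = 0.38383.
FeO (M=71.844): mol = 0.06737; Fe = 0.06737, O = 0.06737.
CaO (M=56.077): mol = 0.45473; Ca = 0.45473, O = 0.45473.
SiO2 (M=60.083): mol = 0.89493; Si = 0.89493, O = 1.78986.
ΣO = 2.69579; factor = 6/ΣO = 2.22569.
Si apfu = 0.89493 × 2.22569 = 1.992.

1.992 Si apfu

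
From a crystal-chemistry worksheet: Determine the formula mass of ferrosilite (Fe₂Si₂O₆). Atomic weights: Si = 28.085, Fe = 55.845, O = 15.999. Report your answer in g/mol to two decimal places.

Fe: 2 × 55.845 = 111.6900
Si: 2 × 28.085 = 56.1700
O: 6 × 15.999 = 95.9940
Summing the contributions gives the formula mass.

263.85 g/mol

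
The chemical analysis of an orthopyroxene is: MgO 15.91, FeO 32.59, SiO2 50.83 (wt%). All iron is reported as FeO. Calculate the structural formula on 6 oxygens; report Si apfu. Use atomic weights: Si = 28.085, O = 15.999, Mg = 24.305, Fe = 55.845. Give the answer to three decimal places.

1.998 Si apfu

MgO: 15.91/40.304 = 0.39475 mol → 0.39475 mol Mg, 0.39475 mol O.
FeO: 32.59/71.844 = 0.45362 mol → 0.45362 mol Fe, 0.45362 mol O.
SiO2: 50.83/60.083 = 0.84600 mol → 0.84600 mol Si, 1.69200 mol O.
Total oxygen = 2.54037 mol. Normalization factor = 6/2.54037 = 2.36186.
Si per 6 O = 0.84600 × 2.36186 = 1.998.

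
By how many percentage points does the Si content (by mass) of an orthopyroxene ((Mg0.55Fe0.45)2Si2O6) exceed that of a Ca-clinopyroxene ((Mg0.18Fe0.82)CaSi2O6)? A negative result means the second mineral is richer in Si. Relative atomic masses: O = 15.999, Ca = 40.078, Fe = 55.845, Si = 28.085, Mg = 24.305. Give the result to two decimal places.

1.34 percentage points

Si in (Mg0.55Fe0.45)2Si2O6: molar mass 229.160 g/mol; 2×28.085 = 56.170 g → 24.51 wt%.
Si in (Mg0.18Fe0.82)CaSi2O6: molar mass 242.410 g/mol; 2×28.085 = 56.170 g → 23.17 wt%.
Difference = 24.51 − 23.17 = 1.34 percentage points.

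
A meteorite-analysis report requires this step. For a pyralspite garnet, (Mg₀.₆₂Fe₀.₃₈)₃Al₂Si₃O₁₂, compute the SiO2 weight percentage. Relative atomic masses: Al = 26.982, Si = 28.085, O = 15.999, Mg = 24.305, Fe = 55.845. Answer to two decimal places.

M((Mg₀.₆₂Fe₀.₃₈)₃Al₂Si₃O₁₂) = 439.078 g/mol; M(SiO2) = 60.083 g/mol.
Moles SiO2 per formula unit = 3 Si ÷ 1 = 3.0000.
SiO2 fraction = (3.0000 × 60.083) / 439.078 = 180.249/439.078 = 0.4105.

41.05 wt%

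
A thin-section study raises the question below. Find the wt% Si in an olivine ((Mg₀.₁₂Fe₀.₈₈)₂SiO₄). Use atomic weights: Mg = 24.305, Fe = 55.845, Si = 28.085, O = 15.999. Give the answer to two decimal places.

Formula mass = 0.24*24.305 + 1.76*55.845 + 1*28.085 + 4*15.999 = 196.201 g/mol, of which 28.085 g is Si.
So Si makes up 28.085/196.201 = 0.1431 of the mass, i.e. 14.31%.

14.31 wt%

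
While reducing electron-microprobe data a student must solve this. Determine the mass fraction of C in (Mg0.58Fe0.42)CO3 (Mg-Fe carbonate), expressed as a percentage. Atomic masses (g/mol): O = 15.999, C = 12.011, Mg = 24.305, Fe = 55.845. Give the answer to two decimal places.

12.31 mass %

Molar mass of (Mg0.58Fe0.42)CO3: 0.58×24.305 + 0.42×55.845 + 1×12.011 + 3×15.999 = 97.560 g/mol.
Mass of C per formula unit: 1 × 12.011 = 12.011 g.
Weight fraction C = 12.011 / 97.560 = 0.1231.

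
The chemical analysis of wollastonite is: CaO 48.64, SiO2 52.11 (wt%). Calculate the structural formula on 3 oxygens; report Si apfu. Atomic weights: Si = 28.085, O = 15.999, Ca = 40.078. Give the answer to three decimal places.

CaO (M=56.077): mol = 0.86738; Ca = 0.86738, O = 0.86738.
SiO2 (M=60.083): mol = 0.86730; Si = 0.86730, O = 1.73460.
ΣO = 2.60198; factor = 3/ΣO = 1.15297.
Si apfu = 0.86730 × 1.15297 = 1.000.

1.000 Si apfu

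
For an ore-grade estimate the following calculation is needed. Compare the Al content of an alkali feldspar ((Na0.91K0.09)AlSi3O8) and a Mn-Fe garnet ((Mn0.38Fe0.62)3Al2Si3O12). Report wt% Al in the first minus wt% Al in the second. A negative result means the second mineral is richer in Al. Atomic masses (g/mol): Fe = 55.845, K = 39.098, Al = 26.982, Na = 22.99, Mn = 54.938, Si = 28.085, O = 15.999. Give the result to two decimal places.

-0.63 percentage points

Al in (Na0.91K0.09)AlSi3O8: molar mass 263.669 g/mol; 1×26.982 = 26.982 g → 10.23 wt%.
Al in (Mn0.38Fe0.62)3Al2Si3O12: molar mass 496.708 g/mol; 2×26.982 = 53.964 g → 10.86 wt%.
Difference = 10.23 − 10.86 = -0.63 percentage points.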